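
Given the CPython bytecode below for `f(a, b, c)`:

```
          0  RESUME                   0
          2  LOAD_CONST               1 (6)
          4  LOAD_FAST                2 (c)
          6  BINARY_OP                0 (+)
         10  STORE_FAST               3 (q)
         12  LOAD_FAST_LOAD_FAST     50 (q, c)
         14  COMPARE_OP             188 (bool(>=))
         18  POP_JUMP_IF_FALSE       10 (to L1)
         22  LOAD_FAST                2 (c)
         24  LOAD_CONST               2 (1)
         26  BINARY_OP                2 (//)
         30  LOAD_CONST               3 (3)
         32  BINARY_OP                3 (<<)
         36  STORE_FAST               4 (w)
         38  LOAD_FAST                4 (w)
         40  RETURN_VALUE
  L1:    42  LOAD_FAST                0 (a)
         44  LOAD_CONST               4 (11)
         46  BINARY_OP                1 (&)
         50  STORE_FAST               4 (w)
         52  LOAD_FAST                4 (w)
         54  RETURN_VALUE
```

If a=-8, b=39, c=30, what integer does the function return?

240

LOAD_CONST → push 6. Stack: [6]
LOAD_FAST c → push 30. Stack: [6, 30]
BINARY_OP + → 6 + 30 = 36. Stack: [36]
STORE_FAST q → q=36. Stack: []
LOAD_FAST_LOAD_FAST q,c → push 36,30. Stack: [36, 30]
COMPARE_OP bool(>=) → 36 vs 30 = True. Stack: [True]
POP_JUMP_IF_FALSE → pop True; no jump. Stack: []
LOAD_FAST c → push 30. Stack: [30]
LOAD_CONST → push 1. Stack: [30, 1]
BINARY_OP // → 30 // 1 = 30. Stack: [30]
LOAD_CONST → push 3. Stack: [30, 3]
BINARY_OP << → 30 << 3 = 240. Stack: [240]
STORE_FAST w → w=240. Stack: []
LOAD_FAST w → push 240. Stack: [240]
RETURN_VALUE → return 240.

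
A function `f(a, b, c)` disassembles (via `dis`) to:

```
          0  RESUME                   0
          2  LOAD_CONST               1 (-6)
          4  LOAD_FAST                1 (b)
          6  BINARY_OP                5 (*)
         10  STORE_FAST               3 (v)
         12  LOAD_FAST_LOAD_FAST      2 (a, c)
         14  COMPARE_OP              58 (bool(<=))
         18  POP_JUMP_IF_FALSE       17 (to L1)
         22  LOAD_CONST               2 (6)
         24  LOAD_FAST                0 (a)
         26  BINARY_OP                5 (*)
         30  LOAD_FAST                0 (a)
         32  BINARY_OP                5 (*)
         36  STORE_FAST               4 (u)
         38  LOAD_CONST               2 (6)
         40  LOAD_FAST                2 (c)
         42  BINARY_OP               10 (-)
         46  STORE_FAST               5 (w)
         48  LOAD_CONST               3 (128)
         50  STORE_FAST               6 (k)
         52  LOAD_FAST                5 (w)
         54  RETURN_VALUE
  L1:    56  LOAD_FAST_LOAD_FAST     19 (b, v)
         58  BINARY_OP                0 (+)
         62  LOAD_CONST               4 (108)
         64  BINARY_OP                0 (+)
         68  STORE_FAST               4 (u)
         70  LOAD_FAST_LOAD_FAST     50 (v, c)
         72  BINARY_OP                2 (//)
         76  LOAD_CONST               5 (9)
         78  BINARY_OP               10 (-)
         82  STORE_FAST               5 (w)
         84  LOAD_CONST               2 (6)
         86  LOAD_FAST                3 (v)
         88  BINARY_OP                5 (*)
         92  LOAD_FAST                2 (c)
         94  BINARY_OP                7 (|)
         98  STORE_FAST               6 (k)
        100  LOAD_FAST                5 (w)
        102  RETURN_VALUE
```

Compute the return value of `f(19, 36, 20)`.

LOAD_CONST → push -6. Stack: [-6]
LOAD_FAST b → push 36. Stack: [-6, 36]
BINARY_OP * → -6 * 36 = -216. Stack: [-216]
STORE_FAST v → v=-216. Stack: []
LOAD_FAST_LOAD_FAST a,c → push 19,20. Stack: [19, 20]
COMPARE_OP bool(<=) → 19 vs 20 = True. Stack: [True]
POP_JUMP_IF_FALSE → pop True; no jump. Stack: []
LOAD_CONST → push 6. Stack: [6]
LOAD_FAST a → push 19. Stack: [6, 19]
BINARY_OP * → 6 * 19 = 114. Stack: [114]
LOAD_FAST a → push 19. Stack: [114, 19]
BINARY_OP * → 114 * 19 = 2166. Stack: [2166]
STORE_FAST u → u=2166. Stack: []
LOAD_CONST → push 6. Stack: [6]
LOAD_FAST c → push 20. Stack: [6, 20]
BINARY_OP - → 6 - 20 = -14. Stack: [-14]
STORE_FAST w → w=-14. Stack: []
LOAD_CONST → push 128. Stack: [128]
STORE_FAST k → k=128. Stack: []
LOAD_FAST w → push -14. Stack: [-14]
RETURN_VALUE → return -14.

-14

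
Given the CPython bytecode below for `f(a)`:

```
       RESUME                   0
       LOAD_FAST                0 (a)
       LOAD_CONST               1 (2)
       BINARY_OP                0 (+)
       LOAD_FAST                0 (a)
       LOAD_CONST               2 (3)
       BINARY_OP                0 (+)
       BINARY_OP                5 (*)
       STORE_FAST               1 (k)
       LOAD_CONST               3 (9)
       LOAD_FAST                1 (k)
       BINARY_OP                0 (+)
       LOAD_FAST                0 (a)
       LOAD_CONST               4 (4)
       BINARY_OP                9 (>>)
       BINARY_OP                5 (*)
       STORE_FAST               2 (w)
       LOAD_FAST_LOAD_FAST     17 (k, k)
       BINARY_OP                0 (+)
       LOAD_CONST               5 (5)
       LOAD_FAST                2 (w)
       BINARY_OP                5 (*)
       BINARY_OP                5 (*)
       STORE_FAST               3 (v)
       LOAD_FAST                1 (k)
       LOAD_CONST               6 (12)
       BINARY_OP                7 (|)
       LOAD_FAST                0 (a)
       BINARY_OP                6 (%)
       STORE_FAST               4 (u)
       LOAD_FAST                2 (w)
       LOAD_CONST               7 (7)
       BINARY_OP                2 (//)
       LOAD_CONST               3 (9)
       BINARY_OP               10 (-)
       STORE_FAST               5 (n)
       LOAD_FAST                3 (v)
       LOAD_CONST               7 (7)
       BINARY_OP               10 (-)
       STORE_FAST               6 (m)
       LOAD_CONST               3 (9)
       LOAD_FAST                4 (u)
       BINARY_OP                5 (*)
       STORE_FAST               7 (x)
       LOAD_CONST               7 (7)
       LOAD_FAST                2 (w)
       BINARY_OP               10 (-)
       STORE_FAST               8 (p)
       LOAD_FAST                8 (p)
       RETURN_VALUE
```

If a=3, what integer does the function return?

LOAD_FAST a → push 3. Stack: [3]
LOAD_CONST → push 2. Stack: [3, 2]
BINARY_OP + → 3 + 2 = 5. Stack: [5]
LOAD_FAST a → push 3. Stack: [5, 3]
LOAD_CONST → push 3. Stack: [5, 3, 3]
BINARY_OP + → 3 + 3 = 6. Stack: [5, 6]
BINARY_OP * → 5 * 6 = 30. Stack: [30]
STORE_FAST k → k=30. Stack: []
LOAD_CONST → push 9. Stack: [9]
LOAD_FAST k → push 30. Stack: [9, 30]
BINARY_OP + → 9 + 30 = 39. Stack: [39]
LOAD_FAST a → push 3. Stack: [39, 3]
LOAD_CONST → push 4. Stack: [39, 3, 4]
BINARY_OP >> → 3 >> 4 = 0. Stack: [39, 0]
BINARY_OP * → 39 * 0 = 0. Stack: [0]
STORE_FAST w → w=0. Stack: []
LOAD_FAST_LOAD_FAST k,k → push 30,30. Stack: [30, 30]
BINARY_OP + → 30 + 30 = 60. Stack: [60]
LOAD_CONST → push 5. Stack: [60, 5]
LOAD_FAST w → push 0. Stack: [60, 5, 0]
BINARY_OP * → 5 * 0 = 0. Stack: [60, 0]
BINARY_OP * → 60 * 0 = 0. Stack: [0]
STORE_FAST v → v=0. Stack: []
LOAD_FAST k → push 30. Stack: [30]
LOAD_CONST → push 12. Stack: [30, 12]
BINARY_OP | → 30 | 12 = 30. Stack: [30]
LOAD_FAST a → push 3. Stack: [30, 3]
BINARY_OP % → 30 % 3 = 0. Stack: [0]
STORE_FAST u → u=0. Stack: []
LOAD_FAST w → push 0. Stack: [0]
LOAD_CONST → push 7. Stack: [0, 7]
BINARY_OP // → 0 // 7 = 0. Stack: [0]
LOAD_CONST → push 9. Stack: [0, 9]
BINARY_OP - → 0 - 9 = -9. Stack: [-9]
STORE_FAST n → n=-9. Stack: []
LOAD_FAST v → push 0. Stack: [0]
LOAD_CONST → push 7. Stack: [0, 7]
BINARY_OP - → 0 - 7 = -7. Stack: [-7]
STORE_FAST m → m=-7. Stack: []
LOAD_CONST → push 9. Stack: [9]
LOAD_FAST u → push 0. Stack: [9, 0]
BINARY_OP * → 9 * 0 = 0. Stack: [0]
STORE_FAST x → x=0. Stack: []
LOAD_CONST → push 7. Stack: [7]
LOAD_FAST w → push 0. Stack: [7, 0]
BINARY_OP - → 7 - 0 = 7. Stack: [7]
STORE_FAST p → p=7. Stack: []
LOAD_FAST p → push 7. Stack: [7]
RETURN_VALUE → return 7.

7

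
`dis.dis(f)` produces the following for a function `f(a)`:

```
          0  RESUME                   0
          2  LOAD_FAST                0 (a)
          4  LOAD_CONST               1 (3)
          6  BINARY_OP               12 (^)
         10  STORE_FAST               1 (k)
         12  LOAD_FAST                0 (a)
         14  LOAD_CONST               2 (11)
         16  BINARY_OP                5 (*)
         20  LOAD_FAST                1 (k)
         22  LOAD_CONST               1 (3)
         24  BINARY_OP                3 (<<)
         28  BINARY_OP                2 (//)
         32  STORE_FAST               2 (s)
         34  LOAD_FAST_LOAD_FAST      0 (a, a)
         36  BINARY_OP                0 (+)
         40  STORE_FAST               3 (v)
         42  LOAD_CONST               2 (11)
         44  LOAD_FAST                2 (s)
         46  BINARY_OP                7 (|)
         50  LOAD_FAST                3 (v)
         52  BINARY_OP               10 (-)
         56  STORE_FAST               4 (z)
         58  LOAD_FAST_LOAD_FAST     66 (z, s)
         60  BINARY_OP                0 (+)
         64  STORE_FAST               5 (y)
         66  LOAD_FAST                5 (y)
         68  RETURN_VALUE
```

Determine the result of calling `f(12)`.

LOAD_FAST a → push 12. Stack: [12]
LOAD_CONST → push 3. Stack: [12, 3]
BINARY_OP ^ → 12 ^ 3 = 15. Stack: [15]
STORE_FAST k → k=15. Stack: []
LOAD_FAST a → push 12. Stack: [12]
LOAD_CONST → push 11. Stack: [12, 11]
BINARY_OP * → 12 * 11 = 132. Stack: [132]
LOAD_FAST k → push 15. Stack: [132, 15]
LOAD_CONST → push 3. Stack: [132, 15, 3]
BINARY_OP << → 15 << 3 = 120. Stack: [132, 120]
BINARY_OP // → 132 // 120 = 1. Stack: [1]
STORE_FAST s → s=1. Stack: []
LOAD_FAST_LOAD_FAST a,a → push 12,12. Stack: [12, 12]
BINARY_OP + → 12 + 12 = 24. Stack: [24]
STORE_FAST v → v=24. Stack: []
LOAD_CONST → push 11. Stack: [11]
LOAD_FAST s → push 1. Stack: [11, 1]
BINARY_OP | → 11 | 1 = 11. Stack: [11]
LOAD_FAST v → push 24. Stack: [11, 24]
BINARY_OP - → 11 - 24 = -13. Stack: [-13]
STORE_FAST z → z=-13. Stack: []
LOAD_FAST_LOAD_FAST z,s → push -13,1. Stack: [-13, 1]
BINARY_OP + → -13 + 1 = -12. Stack: [-12]
STORE_FAST y → y=-12. Stack: []
LOAD_FAST y → push -12. Stack: [-12]
RETURN_VALUE → return -12.

-12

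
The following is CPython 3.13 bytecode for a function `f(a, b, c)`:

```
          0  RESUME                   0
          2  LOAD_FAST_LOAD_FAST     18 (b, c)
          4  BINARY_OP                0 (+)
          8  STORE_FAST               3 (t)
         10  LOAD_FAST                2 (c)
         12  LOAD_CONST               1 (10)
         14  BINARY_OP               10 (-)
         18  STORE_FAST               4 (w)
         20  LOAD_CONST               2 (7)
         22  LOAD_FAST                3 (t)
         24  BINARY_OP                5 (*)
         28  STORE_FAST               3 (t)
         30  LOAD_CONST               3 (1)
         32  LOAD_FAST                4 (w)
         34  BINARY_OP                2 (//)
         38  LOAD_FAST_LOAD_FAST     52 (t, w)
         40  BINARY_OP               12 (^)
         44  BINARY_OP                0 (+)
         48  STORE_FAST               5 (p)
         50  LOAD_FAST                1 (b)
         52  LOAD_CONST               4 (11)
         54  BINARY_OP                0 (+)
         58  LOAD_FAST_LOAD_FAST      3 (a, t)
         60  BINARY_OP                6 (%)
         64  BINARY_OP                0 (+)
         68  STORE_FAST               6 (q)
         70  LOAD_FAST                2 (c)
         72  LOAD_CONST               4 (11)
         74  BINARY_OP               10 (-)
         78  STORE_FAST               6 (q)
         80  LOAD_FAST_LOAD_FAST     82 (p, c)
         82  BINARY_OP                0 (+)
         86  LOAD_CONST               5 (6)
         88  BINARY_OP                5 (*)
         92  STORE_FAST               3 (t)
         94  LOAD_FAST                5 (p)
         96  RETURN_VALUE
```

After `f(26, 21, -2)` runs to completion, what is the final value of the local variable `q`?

LOAD_FAST_LOAD_FAST b,c → push 21,-2. Stack: [21, -2]
BINARY_OP + → 21 + -2 = 19. Stack: [19]
STORE_FAST t → t=19. Stack: []
LOAD_FAST c → push -2. Stack: [-2]
LOAD_CONST → push 10. Stack: [-2, 10]
BINARY_OP - → -2 - 10 = -12. Stack: [-12]
STORE_FAST w → w=-12. Stack: []
LOAD_CONST → push 7. Stack: [7]
LOAD_FAST t → push 19. Stack: [7, 19]
BINARY_OP * → 7 * 19 = 133. Stack: [133]
STORE_FAST t → t=133. Stack: []
LOAD_CONST → push 1. Stack: [1]
LOAD_FAST w → push -12. Stack: [1, -12]
BINARY_OP // → 1 // -12 = -1. Stack: [-1]
LOAD_FAST_LOAD_FAST t,w → push 133,-12. Stack: [-1, 133, -12]
BINARY_OP ^ → 133 ^ -12 = -143. Stack: [-1, -143]
BINARY_OP + → -1 + -143 = -144. Stack: [-144]
STORE_FAST p → p=-144. Stack: []
LOAD_FAST b → push 21. Stack: [21]
LOAD_CONST → push 11. Stack: [21, 11]
BINARY_OP + → 21 + 11 = 32. Stack: [32]
LOAD_FAST_LOAD_FAST a,t → push 26,133. Stack: [32, 26, 133]
BINARY_OP % → 26 % 133 = 26. Stack: [32, 26]
BINARY_OP + → 32 + 26 = 58. Stack: [58]
STORE_FAST q → q=58. Stack: []
LOAD_FAST c → push -2. Stack: [-2]
LOAD_CONST → push 11. Stack: [-2, 11]
BINARY_OP - → -2 - 11 = -13. Stack: [-13]
STORE_FAST q → q=-13. Stack: []
LOAD_FAST_LOAD_FAST p,c → push -144,-2. Stack: [-144, -2]
BINARY_OP + → -144 + -2 = -146. Stack: [-146]
LOAD_CONST → push 6. Stack: [-146, 6]
BINARY_OP * → -146 * 6 = -876. Stack: [-876]
STORE_FAST t → t=-876. Stack: []
LOAD_FAST p → push -144. Stack: [-144]
RETURN_VALUE → return -144.

-13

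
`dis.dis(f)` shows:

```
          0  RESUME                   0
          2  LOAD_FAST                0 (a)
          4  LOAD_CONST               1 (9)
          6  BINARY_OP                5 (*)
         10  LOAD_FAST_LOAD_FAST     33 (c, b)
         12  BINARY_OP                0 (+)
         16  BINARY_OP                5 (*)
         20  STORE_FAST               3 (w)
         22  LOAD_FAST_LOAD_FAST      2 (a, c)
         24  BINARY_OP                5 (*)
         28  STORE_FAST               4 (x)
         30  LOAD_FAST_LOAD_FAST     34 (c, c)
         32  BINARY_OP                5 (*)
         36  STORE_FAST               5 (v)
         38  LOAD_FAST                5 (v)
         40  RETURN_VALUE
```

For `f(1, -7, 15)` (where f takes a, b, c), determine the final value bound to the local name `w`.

LOAD_FAST a → push 1. Stack: [1]
LOAD_CONST → push 9. Stack: [1, 9]
BINARY_OP * → 1 * 9 = 9. Stack: [9]
LOAD_FAST_LOAD_FAST c,b → push 15,-7. Stack: [9, 15, -7]
BINARY_OP + → 15 + -7 = 8. Stack: [9, 8]
BINARY_OP * → 9 * 8 = 72. Stack: [72]
STORE_FAST w → w=72. Stack: []
LOAD_FAST_LOAD_FAST a,c → push 1,15. Stack: [1, 15]
BINARY_OP * → 1 * 15 = 15. Stack: [15]
STORE_FAST x → x=15. Stack: []
LOAD_FAST_LOAD_FAST c,c → push 15,15. Stack: [15, 15]
BINARY_OP * → 15 * 15 = 225. Stack: [225]
STORE_FAST v → v=225. Stack: []
LOAD_FAST v → push 225. Stack: [225]
RETURN_VALUE → return 225.

72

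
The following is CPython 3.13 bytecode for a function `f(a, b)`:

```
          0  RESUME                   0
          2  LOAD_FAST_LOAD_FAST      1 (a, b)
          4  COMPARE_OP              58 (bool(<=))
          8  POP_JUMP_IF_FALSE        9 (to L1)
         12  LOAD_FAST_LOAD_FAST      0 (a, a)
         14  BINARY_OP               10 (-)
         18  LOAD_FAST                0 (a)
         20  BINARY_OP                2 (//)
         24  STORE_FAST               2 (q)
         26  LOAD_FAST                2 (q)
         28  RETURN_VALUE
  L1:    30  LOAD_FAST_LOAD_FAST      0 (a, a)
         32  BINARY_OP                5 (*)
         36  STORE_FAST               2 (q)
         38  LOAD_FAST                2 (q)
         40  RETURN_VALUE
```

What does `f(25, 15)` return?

LOAD_FAST_LOAD_FAST a,b → push 25,15. Stack: [25, 15]
COMPARE_OP bool(<=) → 25 vs 15 = False. Stack: [False]
POP_JUMP_IF_FALSE → pop False; jump. Stack: []
LOAD_FAST_LOAD_FAST a,a → push 25,25. Stack: [25, 25]
BINARY_OP * → 25 * 25 = 625. Stack: [625]
STORE_FAST q → q=625. Stack: []
LOAD_FAST q → push 625. Stack: [625]
RETURN_VALUE → return 625.

625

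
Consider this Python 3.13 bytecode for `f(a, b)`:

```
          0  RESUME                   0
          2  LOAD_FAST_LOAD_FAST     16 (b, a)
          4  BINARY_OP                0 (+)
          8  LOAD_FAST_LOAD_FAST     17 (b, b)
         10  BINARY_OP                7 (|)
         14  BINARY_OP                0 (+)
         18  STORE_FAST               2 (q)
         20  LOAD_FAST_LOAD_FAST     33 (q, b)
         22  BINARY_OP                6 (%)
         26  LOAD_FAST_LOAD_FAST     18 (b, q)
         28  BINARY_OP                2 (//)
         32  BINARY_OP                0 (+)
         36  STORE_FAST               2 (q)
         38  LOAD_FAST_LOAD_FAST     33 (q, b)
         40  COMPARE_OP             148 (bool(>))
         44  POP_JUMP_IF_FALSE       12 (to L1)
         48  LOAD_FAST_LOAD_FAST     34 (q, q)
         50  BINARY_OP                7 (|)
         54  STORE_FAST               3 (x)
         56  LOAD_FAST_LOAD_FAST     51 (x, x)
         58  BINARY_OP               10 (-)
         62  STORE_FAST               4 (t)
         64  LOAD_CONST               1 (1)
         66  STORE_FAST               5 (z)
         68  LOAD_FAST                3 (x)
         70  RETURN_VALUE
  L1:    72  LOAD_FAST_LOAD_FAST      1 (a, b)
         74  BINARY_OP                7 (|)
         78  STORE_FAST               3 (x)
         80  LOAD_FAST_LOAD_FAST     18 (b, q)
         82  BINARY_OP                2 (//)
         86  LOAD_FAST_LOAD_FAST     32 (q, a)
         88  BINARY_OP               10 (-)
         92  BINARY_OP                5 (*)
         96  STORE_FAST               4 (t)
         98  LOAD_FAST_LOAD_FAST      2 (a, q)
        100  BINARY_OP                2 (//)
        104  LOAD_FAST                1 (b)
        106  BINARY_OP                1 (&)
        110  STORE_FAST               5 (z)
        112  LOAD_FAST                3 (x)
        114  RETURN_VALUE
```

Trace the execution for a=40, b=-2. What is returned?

LOAD_FAST_LOAD_FAST b,a → push -2,40. Stack: [-2, 40]
BINARY_OP + → -2 + 40 = 38. Stack: [38]
LOAD_FAST_LOAD_FAST b,b → push -2,-2. Stack: [38, -2, -2]
BINARY_OP | → -2 | -2 = -2. Stack: [38, -2]
BINARY_OP + → 38 + -2 = 36. Stack: [36]
STORE_FAST q → q=36. Stack: []
LOAD_FAST_LOAD_FAST q,b → push 36,-2. Stack: [36, -2]
BINARY_OP % → 36 % -2 = 0. Stack: [0]
LOAD_FAST_LOAD_FAST b,q → push -2,36. Stack: [0, -2, 36]
BINARY_OP // → -2 // 36 = -1. Stack: [0, -1]
BINARY_OP + → 0 + -1 = -1. Stack: [-1]
STORE_FAST q → q=-1. Stack: []
LOAD_FAST_LOAD_FAST q,b → push -1,-2. Stack: [-1, -2]
COMPARE_OP bool(>) → -1 vs -2 = True. Stack: [True]
POP_JUMP_IF_FALSE → pop True; no jump. Stack: []
LOAD_FAST_LOAD_FAST q,q → push -1,-1. Stack: [-1, -1]
BINARY_OP | → -1 | -1 = -1. Stack: [-1]
STORE_FAST x → x=-1. Stack: []
LOAD_FAST_LOAD_FAST x,x → push -1,-1. Stack: [-1, -1]
BINARY_OP - → -1 - -1 = 0. Stack: [0]
STORE_FAST t → t=0. Stack: []
LOAD_CONST → push 1. Stack: [1]
STORE_FAST z → z=1. Stack: []
LOAD_FAST x → push -1. Stack: [-1]
RETURN_VALUE → return -1.

-1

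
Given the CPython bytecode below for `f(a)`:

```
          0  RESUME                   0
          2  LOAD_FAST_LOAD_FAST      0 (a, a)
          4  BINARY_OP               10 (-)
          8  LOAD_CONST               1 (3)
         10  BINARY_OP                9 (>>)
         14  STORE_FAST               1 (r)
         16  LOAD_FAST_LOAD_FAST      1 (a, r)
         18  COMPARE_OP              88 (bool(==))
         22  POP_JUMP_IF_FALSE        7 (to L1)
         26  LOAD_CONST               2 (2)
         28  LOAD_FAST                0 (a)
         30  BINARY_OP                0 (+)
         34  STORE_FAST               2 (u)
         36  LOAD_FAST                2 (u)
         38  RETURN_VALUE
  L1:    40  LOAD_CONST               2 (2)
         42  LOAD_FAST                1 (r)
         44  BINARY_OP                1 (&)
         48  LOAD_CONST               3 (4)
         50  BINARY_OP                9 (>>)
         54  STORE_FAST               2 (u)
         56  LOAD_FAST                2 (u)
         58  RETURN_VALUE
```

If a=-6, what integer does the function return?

0

LOAD_FAST_LOAD_FAST a,a → push -6,-6. Stack: [-6, -6]
BINARY_OP - → -6 - -6 = 0. Stack: [0]
LOAD_CONST → push 3. Stack: [0, 3]
BINARY_OP >> → 0 >> 3 = 0. Stack: [0]
STORE_FAST r → r=0. Stack: []
LOAD_FAST_LOAD_FAST a,r → push -6,0. Stack: [-6, 0]
COMPARE_OP bool(==) → -6 vs 0 = False. Stack: [False]
POP_JUMP_IF_FALSE → pop False; jump. Stack: []
LOAD_CONST → push 2. Stack: [2]
LOAD_FAST r → push 0. Stack: [2, 0]
BINARY_OP & → 2 & 0 = 0. Stack: [0]
LOAD_CONST → push 4. Stack: [0, 4]
BINARY_OP >> → 0 >> 4 = 0. Stack: [0]
STORE_FAST u → u=0. Stack: []
LOAD_FAST u → push 0. Stack: [0]
RETURN_VALUE → return 0.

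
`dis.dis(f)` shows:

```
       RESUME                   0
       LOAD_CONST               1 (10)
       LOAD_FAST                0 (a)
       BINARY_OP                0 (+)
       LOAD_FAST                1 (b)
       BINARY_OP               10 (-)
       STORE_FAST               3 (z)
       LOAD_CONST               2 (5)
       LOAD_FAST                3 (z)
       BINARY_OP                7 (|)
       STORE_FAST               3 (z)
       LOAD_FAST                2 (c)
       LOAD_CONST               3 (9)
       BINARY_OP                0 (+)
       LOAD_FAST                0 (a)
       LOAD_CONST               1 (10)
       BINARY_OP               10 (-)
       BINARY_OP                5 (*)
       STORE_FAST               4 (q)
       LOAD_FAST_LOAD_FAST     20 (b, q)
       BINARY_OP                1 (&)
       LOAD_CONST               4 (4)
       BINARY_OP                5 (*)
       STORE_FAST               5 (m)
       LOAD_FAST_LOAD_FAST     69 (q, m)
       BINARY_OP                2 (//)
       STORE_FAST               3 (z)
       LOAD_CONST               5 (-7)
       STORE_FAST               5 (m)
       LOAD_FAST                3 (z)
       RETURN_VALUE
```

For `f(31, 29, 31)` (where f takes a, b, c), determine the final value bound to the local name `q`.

840

LOAD_CONST → push 10. Stack: [10]
LOAD_FAST a → push 31. Stack: [10, 31]
BINARY_OP + → 10 + 31 = 41. Stack: [41]
LOAD_FAST b → push 29. Stack: [41, 29]
BINARY_OP - → 41 - 29 = 12. Stack: [12]
STORE_FAST z → z=12. Stack: []
LOAD_CONST → push 5. Stack: [5]
LOAD_FAST z → push 12. Stack: [5, 12]
BINARY_OP | → 5 | 12 = 13. Stack: [13]
STORE_FAST z → z=13. Stack: []
LOAD_FAST c → push 31. Stack: [31]
LOAD_CONST → push 9. Stack: [31, 9]
BINARY_OP + → 31 + 9 = 40. Stack: [40]
LOAD_FAST a → push 31. Stack: [40, 31]
LOAD_CONST → push 10. Stack: [40, 31, 10]
BINARY_OP - → 31 - 10 = 21. Stack: [40, 21]
BINARY_OP * → 40 * 21 = 840. Stack: [840]
STORE_FAST q → q=840. Stack: []
LOAD_FAST_LOAD_FAST b,q → push 29,840. Stack: [29, 840]
BINARY_OP & → 29 & 840 = 8. Stack: [8]
LOAD_CONST → push 4. Stack: [8, 4]
BINARY_OP * → 8 * 4 = 32. Stack: [32]
STORE_FAST m → m=32. Stack: []
LOAD_FAST_LOAD_FAST q,m → push 840,32. Stack: [840, 32]
BINARY_OP // → 840 // 32 = 26. Stack: [26]
STORE_FAST z → z=26. Stack: []
LOAD_CONST → push -7. Stack: [-7]
STORE_FAST m → m=-7. Stack: []
LOAD_FAST z → push 26. Stack: [26]
RETURN_VALUE → return 26.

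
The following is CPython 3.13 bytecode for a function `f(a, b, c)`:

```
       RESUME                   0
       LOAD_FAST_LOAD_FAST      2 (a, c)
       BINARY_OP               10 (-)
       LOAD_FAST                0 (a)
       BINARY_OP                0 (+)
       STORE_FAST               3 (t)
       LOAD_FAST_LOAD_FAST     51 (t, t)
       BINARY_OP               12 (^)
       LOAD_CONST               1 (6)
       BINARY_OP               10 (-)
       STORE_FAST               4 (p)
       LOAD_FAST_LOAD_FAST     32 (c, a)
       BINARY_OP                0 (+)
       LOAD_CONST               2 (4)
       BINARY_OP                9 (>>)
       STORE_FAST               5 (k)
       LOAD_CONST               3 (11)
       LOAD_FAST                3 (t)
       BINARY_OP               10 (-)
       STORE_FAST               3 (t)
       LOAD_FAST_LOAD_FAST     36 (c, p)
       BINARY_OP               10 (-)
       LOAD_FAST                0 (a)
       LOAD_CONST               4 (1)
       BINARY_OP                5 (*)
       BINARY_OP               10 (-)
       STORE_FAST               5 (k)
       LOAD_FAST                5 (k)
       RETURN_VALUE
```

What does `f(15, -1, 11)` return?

LOAD_FAST_LOAD_FAST a,c → push 15,11. Stack: [15, 11]
BINARY_OP - → 15 - 11 = 4. Stack: [4]
LOAD_FAST a → push 15. Stack: [4, 15]
BINARY_OP + → 4 + 15 = 19. Stack: [19]
STORE_FAST t → t=19. Stack: []
LOAD_FAST_LOAD_FAST t,t → push 19,19. Stack: [19, 19]
BINARY_OP ^ → 19 ^ 19 = 0. Stack: [0]
LOAD_CONST → push 6. Stack: [0, 6]
BINARY_OP - → 0 - 6 = -6. Stack: [-6]
STORE_FAST p → p=-6. Stack: []
LOAD_FAST_LOAD_FAST c,a → push 11,15. Stack: [11, 15]
BINARY_OP + → 11 + 15 = 26. Stack: [26]
LOAD_CONST → push 4. Stack: [26, 4]
BINARY_OP >> → 26 >> 4 = 1. Stack: [1]
STORE_FAST k → k=1. Stack: []
LOAD_CONST → push 11. Stack: [11]
LOAD_FAST t → push 19. Stack: [11, 19]
BINARY_OP - → 11 - 19 = -8. Stack: [-8]
STORE_FAST t → t=-8. Stack: []
LOAD_FAST_LOAD_FAST c,p → push 11,-6. Stack: [11, -6]
BINARY_OP - → 11 - -6 = 17. Stack: [17]
LOAD_FAST a → push 15. Stack: [17, 15]
LOAD_CONST → push 1. Stack: [17, 15, 1]
BINARY_OP * → 15 * 1 = 15. Stack: [17, 15]
BINARY_OP - → 17 - 15 = 2. Stack: [2]
STORE_FAST k → k=2. Stack: []
LOAD_FAST k → push 2. Stack: [2]
RETURN_VALUE → return 2.

2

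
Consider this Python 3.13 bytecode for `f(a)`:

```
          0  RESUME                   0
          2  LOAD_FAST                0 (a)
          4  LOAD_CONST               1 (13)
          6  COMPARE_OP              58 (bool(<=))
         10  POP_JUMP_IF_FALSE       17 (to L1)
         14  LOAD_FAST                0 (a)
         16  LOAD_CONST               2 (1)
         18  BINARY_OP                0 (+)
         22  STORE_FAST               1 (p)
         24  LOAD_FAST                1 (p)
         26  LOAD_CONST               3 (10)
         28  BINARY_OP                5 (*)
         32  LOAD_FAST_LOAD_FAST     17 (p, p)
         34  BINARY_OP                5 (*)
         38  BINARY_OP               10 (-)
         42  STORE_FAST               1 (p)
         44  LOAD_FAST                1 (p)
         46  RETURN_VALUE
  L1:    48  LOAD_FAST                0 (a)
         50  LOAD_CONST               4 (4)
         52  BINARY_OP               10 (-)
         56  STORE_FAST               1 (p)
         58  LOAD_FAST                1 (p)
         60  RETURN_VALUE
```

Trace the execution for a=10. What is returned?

LOAD_FAST a → push 10. Stack: [10]
LOAD_CONST → push 13. Stack: [10, 13]
COMPARE_OP bool(<=) → 10 vs 13 = True. Stack: [True]
POP_JUMP_IF_FALSE → pop True; no jump. Stack: []
LOAD_FAST a → push 10. Stack: [10]
LOAD_CONST → push 1. Stack: [10, 1]
BINARY_OP + → 10 + 1 = 11. Stack: [11]
STORE_FAST p → p=11. Stack: []
LOAD_FAST p → push 11. Stack: [11]
LOAD_CONST → push 10. Stack: [11, 10]
BINARY_OP * → 11 * 10 = 110. Stack: [110]
LOAD_FAST_LOAD_FAST p,p → push 11,11. Stack: [110, 11, 11]
BINARY_OP * → 11 * 11 = 121. Stack: [110, 121]
BINARY_OP - → 110 - 121 = -11. Stack: [-11]
STORE_FAST p → p=-11. Stack: []
LOAD_FAST p → push -11. Stack: [-11]
RETURN_VALUE → return -11.

-11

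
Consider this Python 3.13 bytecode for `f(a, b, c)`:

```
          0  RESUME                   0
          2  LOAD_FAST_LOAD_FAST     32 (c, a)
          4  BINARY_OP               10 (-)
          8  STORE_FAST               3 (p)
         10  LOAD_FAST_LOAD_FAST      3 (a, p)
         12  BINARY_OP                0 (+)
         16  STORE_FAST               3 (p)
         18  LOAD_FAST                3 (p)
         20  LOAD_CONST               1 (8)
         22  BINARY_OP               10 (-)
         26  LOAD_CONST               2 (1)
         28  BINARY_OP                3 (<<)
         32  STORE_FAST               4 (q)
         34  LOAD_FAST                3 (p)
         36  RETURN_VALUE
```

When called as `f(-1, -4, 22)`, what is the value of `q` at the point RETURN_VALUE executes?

LOAD_FAST_LOAD_FAST c,a → push 22,-1. Stack: [22, -1]
BINARY_OP - → 22 - -1 = 23. Stack: [23]
STORE_FAST p → p=23. Stack: []
LOAD_FAST_LOAD_FAST a,p → push -1,23. Stack: [-1, 23]
BINARY_OP + → -1 + 23 = 22. Stack: [22]
STORE_FAST p → p=22. Stack: []
LOAD_FAST p → push 22. Stack: [22]
LOAD_CONST → push 8. Stack: [22, 8]
BINARY_OP - → 22 - 8 = 14. Stack: [14]
LOAD_CONST → push 1. Stack: [14, 1]
BINARY_OP << → 14 << 1 = 28. Stack: [28]
STORE_FAST q → q=28. Stack: []
LOAD_FAST p → push 22. Stack: [22]
RETURN_VALUE → return 22.

28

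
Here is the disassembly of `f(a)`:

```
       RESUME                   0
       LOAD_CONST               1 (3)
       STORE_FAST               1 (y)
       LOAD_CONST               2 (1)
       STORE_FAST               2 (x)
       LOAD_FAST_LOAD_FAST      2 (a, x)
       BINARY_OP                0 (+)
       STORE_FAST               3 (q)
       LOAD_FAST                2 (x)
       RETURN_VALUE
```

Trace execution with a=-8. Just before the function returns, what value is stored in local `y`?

3

LOAD_CONST → push 3. Stack: [3]
STORE_FAST y → y=3. Stack: []
LOAD_CONST → push 1. Stack: [1]
STORE_FAST x → x=1. Stack: []
LOAD_FAST_LOAD_FAST a,x → push -8,1. Stack: [-8, 1]
BINARY_OP + → -8 + 1 = -7. Stack: [-7]
STORE_FAST q → q=-7. Stack: []
LOAD_FAST x → push 1. Stack: [1]
RETURN_VALUE → return 1.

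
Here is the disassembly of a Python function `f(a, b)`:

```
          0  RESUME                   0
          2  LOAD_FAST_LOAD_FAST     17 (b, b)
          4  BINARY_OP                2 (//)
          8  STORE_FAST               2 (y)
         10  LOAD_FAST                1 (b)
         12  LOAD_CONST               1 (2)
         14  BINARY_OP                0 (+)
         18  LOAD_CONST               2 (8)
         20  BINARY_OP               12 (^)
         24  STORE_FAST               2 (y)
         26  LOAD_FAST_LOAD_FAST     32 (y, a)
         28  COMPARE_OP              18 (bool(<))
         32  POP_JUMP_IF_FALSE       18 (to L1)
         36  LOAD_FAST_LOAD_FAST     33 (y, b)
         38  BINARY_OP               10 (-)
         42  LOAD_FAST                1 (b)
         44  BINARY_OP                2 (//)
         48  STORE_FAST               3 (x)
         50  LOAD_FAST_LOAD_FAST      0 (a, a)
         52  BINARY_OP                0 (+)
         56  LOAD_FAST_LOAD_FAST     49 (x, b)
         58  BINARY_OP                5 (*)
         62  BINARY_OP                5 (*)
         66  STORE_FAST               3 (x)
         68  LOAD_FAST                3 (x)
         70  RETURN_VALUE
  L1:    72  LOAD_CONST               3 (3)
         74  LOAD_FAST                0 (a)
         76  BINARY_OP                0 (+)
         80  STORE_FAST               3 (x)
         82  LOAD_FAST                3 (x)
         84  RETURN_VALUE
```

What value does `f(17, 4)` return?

272

LOAD_FAST_LOAD_FAST b,b → push 4,4. Stack: [4, 4]
BINARY_OP // → 4 // 4 = 1. Stack: [1]
STORE_FAST y → y=1. Stack: []
LOAD_FAST b → push 4. Stack: [4]
LOAD_CONST → push 2. Stack: [4, 2]
BINARY_OP + → 4 + 2 = 6. Stack: [6]
LOAD_CONST → push 8. Stack: [6, 8]
BINARY_OP ^ → 6 ^ 8 = 14. Stack: [14]
STORE_FAST y → y=14. Stack: []
LOAD_FAST_LOAD_FAST y,a → push 14,17. Stack: [14, 17]
COMPARE_OP bool(<) → 14 vs 17 = True. Stack: [True]
POP_JUMP_IF_FALSE → pop True; no jump. Stack: []
LOAD_FAST_LOAD_FAST y,b → push 14,4. Stack: [14, 4]
BINARY_OP - → 14 - 4 = 10. Stack: [10]
LOAD_FAST b → push 4. Stack: [10, 4]
BINARY_OP // → 10 // 4 = 2. Stack: [2]
STORE_FAST x → x=2. Stack: []
LOAD_FAST_LOAD_FAST a,a → push 17,17. Stack: [17, 17]
BINARY_OP + → 17 + 17 = 34. Stack: [34]
LOAD_FAST_LOAD_FAST x,b → push 2,4. Stack: [34, 2, 4]
BINARY_OP * → 2 * 4 = 8. Stack: [34, 8]
BINARY_OP * → 34 * 8 = 272. Stack: [272]
STORE_FAST x → x=272. Stack: []
LOAD_FAST x → push 272. Stack: [272]
RETURN_VALUE → return 272.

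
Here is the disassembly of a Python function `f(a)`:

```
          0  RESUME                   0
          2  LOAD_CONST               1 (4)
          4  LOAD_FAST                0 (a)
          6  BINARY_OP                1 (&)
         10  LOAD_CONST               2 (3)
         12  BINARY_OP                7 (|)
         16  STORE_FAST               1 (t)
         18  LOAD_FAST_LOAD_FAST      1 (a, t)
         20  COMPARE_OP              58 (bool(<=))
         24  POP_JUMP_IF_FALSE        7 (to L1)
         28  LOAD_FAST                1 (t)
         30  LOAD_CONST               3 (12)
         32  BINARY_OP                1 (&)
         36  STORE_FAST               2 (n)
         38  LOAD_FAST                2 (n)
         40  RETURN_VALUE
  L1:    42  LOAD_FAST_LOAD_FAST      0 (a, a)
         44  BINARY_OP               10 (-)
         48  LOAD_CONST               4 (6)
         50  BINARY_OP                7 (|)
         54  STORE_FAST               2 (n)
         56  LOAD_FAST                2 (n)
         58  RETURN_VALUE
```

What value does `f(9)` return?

6

LOAD_CONST → push 4. Stack: [4]
LOAD_FAST a → push 9. Stack: [4, 9]
BINARY_OP & → 4 & 9 = 0. Stack: [0]
LOAD_CONST → push 3. Stack: [0, 3]
BINARY_OP | → 0 | 3 = 3. Stack: [3]
STORE_FAST t → t=3. Stack: []
LOAD_FAST_LOAD_FAST a,t → push 9,3. Stack: [9, 3]
COMPARE_OP bool(<=) → 9 vs 3 = False. Stack: [False]
POP_JUMP_IF_FALSE → pop False; jump. Stack: []
LOAD_FAST_LOAD_FAST a,a → push 9,9. Stack: [9, 9]
BINARY_OP - → 9 - 9 = 0. Stack: [0]
LOAD_CONST → push 6. Stack: [0, 6]
BINARY_OP | → 0 | 6 = 6. Stack: [6]
STORE_FAST n → n=6. Stack: []
LOAD_FAST n → push 6. Stack: [6]
RETURN_VALUE → return 6.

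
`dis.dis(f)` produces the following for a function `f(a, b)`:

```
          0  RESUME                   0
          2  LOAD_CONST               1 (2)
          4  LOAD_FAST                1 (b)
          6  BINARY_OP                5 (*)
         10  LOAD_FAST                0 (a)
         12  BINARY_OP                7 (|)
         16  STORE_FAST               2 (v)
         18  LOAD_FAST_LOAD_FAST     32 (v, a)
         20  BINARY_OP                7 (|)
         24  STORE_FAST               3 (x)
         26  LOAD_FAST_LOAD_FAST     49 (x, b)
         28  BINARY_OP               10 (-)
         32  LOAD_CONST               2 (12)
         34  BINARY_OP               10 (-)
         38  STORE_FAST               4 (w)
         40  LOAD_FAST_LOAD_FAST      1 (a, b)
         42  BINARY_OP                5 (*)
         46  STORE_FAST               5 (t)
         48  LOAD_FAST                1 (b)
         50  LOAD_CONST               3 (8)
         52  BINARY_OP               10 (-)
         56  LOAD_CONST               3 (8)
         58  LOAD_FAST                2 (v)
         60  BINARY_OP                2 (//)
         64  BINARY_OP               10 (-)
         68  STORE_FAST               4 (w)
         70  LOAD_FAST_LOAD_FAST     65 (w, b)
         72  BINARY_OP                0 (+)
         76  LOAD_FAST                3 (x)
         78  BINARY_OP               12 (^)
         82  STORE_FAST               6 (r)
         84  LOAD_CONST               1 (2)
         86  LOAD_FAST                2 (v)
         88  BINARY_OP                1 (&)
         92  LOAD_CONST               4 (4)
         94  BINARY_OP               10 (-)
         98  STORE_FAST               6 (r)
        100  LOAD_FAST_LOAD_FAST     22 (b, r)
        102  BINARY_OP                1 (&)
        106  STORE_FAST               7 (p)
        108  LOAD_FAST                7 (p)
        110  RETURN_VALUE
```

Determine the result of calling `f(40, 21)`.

20

LOAD_CONST → push 2. Stack: [2]
LOAD_FAST b → push 21. Stack: [2, 21]
BINARY_OP * → 2 * 21 = 42. Stack: [42]
LOAD_FAST a → push 40. Stack: [42, 40]
BINARY_OP | → 42 | 40 = 42. Stack: [42]
STORE_FAST v → v=42. Stack: []
LOAD_FAST_LOAD_FAST v,a → push 42,40. Stack: [42, 40]
BINARY_OP | → 42 | 40 = 42. Stack: [42]
STORE_FAST x → x=42. Stack: []
LOAD_FAST_LOAD_FAST x,b → push 42,21. Stack: [42, 21]
BINARY_OP - → 42 - 21 = 21. Stack: [21]
LOAD_CONST → push 12. Stack: [21, 12]
BINARY_OP - → 21 - 12 = 9. Stack: [9]
STORE_FAST w → w=9. Stack: []
LOAD_FAST_LOAD_FAST a,b → push 40,21. Stack: [40, 21]
BINARY_OP * → 40 * 21 = 840. Stack: [840]
STORE_FAST t → t=840. Stack: []
LOAD_FAST b → push 21. Stack: [21]
LOAD_CONST → push 8. Stack: [21, 8]
BINARY_OP - → 21 - 8 = 13. Stack: [13]
LOAD_CONST → push 8. Stack: [13, 8]
LOAD_FAST v → push 42. Stack: [13, 8, 42]
BINARY_OP // → 8 // 42 = 0. Stack: [13, 0]
BINARY_OP - → 13 - 0 = 13. Stack: [13]
STORE_FAST w → w=13. Stack: []
LOAD_FAST_LOAD_FAST w,b → push 13,21. Stack: [13, 21]
BINARY_OP + → 13 + 21 = 34. Stack: [34]
LOAD_FAST x → push 42. Stack: [34, 42]
BINARY_OP ^ → 34 ^ 42 = 8. Stack: [8]
STORE_FAST r → r=8. Stack: []
LOAD_CONST → push 2. Stack: [2]
LOAD_FAST v → push 42. Stack: [2, 42]
BINARY_OP & → 2 & 42 = 2. Stack: [2]
LOAD_CONST → push 4. Stack: [2, 4]
BINARY_OP - → 2 - 4 = -2. Stack: [-2]
STORE_FAST r → r=-2. Stack: []
LOAD_FAST_LOAD_FAST b,r → push 21,-2. Stack: [21, -2]
BINARY_OP & → 21 & -2 = 20. Stack: [20]
STORE_FAST p → p=20. Stack: []
LOAD_FAST p → push 20. Stack: [20]
RETURN_VALUE → return 20.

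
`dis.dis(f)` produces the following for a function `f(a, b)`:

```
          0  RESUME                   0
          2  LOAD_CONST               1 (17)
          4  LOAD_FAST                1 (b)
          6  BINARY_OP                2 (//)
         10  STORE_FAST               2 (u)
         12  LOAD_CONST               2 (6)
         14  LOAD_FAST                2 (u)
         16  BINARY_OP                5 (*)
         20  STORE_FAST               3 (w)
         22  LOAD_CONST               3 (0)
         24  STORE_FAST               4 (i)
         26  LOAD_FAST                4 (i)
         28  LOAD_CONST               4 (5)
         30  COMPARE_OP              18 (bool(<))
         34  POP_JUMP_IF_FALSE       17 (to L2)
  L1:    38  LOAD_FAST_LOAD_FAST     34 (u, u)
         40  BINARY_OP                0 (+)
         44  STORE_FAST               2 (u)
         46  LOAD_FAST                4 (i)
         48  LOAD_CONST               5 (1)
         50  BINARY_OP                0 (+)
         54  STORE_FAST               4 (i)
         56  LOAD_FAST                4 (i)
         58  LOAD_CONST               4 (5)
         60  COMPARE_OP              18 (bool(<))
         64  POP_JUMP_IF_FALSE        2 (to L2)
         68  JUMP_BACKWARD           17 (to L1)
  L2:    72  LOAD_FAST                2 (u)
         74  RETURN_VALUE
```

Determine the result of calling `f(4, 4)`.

LOAD_CONST → push 17
LOAD_FAST b → push 4
BINARY_OP // → 17 // 4 = 4
STORE_FAST u → u=4
LOAD_CONST → push 6
LOAD_FAST u → push 4
BINARY_OP * → 6 * 4 = 24
STORE_FAST w → w=24
LOAD_CONST → push 0
STORE_FAST i → i=0
LOAD_FAST i → push 0
LOAD_CONST → push 5
COMPARE_OP bool(<) → 0 vs 5 = True
POP_JUMP_IF_FALSE → pop True; no jump
LOAD_FAST_LOAD_FAST u,u → push 4,4
BINARY_OP + → 4 + 4 = 8
STORE_FAST u → u=8
LOAD_FAST i → push 0
LOAD_CONST → push 1
BINARY_OP + → 0 + 1 = 1
STORE_FAST i → i=1
LOAD_FAST i → push 1
LOAD_CONST → push 5
COMPARE_OP bool(<) → 1 vs 5 = True
POP_JUMP_IF_FALSE → pop True; no jump
LOAD_FAST_LOAD_FAST u,u → push 8,8
BINARY_OP + → 8 + 8 = 16
STORE_FAST u → u=16
LOAD_FAST i → push 1
LOAD_CONST → push 1
BINARY_OP + → 1 + 1 = 2
STORE_FAST i → i=2
LOAD_FAST i → push 2
LOAD_CONST → push 5
COMPARE_OP bool(<) → 2 vs 5 = True
POP_JUMP_IF_FALSE → pop True; no jump
LOAD_FAST_LOAD_FAST u,u → push 16,16
BINARY_OP + → 16 + 16 = 32
STORE_FAST u → u=32
LOAD_FAST i → push 2
LOAD_CONST → push 1
BINARY_OP + → 2 + 1 = 3
STORE_FAST i → i=3
LOAD_FAST i → push 3
LOAD_CONST → push 5
COMPARE_OP bool(<) → 3 vs 5 = True
POP_JUMP_IF_FALSE → pop True; no jump
LOAD_FAST_LOAD_FAST u,u → push 32,32
BINARY_OP + → 32 + 32 = 64
STORE_FAST u → u=64
LOAD_FAST i → push 3
LOAD_CONST → push 1
BINARY_OP + → 3 + 1 = 4
STORE_FAST i → i=4
LOAD_FAST i → push 4
LOAD_CONST → push 5
COMPARE_OP bool(<) → 4 vs 5 = True
POP_JUMP_IF_FALSE → pop True; no jump
LOAD_FAST_LOAD_FAST u,u → push 64,64
BINARY_OP + → 64 + 64 = 128
STORE_FAST u → u=128
LOAD_FAST i → push 4
LOAD_CONST → push 1
BINARY_OP + → 4 + 1 = 5
STORE_FAST i → i=5
LOAD_FAST i → push 5
LOAD_CONST → push 5
COMPARE_OP bool(<) → 5 vs 5 = False
POP_JUMP_IF_FALSE → pop False; jump
LOAD_FAST u → push 128
RETURN_VALUE → return 128.

128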